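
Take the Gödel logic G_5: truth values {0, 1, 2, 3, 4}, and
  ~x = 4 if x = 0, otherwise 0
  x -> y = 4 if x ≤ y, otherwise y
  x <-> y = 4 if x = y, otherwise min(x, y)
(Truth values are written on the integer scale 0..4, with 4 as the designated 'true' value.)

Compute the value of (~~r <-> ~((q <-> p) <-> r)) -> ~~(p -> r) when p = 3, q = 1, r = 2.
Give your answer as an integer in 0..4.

4

~r = ~2 = 0
~~r = ~0 = 4
q <-> p = 1 <-> 3 = 1
(q <-> p) <-> r = 1 <-> 2 = 1
~((q <-> p) <-> r) = ~1 = 0
~~r <-> ~((q <-> p) <-> r) = 4 <-> 0 = 0
p -> r = 3 -> 2 = 2
~(p -> r) = ~2 = 0
~~(p -> r) = ~0 = 4
(~~r <-> ~((q <-> p) <-> r)) -> ~~(p -> r) = 0 -> 4 = 4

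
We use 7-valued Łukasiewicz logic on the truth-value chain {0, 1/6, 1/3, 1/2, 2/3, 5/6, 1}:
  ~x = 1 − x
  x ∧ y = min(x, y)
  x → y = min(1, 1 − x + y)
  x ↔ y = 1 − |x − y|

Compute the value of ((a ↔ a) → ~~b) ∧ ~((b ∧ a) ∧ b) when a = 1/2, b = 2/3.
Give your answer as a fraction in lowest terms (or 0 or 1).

a ↔ a = 1/2 ↔ 1/2 = 1
~b = ~2/3 = 1/3
~~b = ~1/3 = 2/3
(a ↔ a) → ~~b = 1 → 2/3 = 2/3
b ∧ a = 2/3 ∧ 1/2 = 1/2
(b ∧ a) ∧ b = 1/2 ∧ 2/3 = 1/2
~((b ∧ a) ∧ b) = ~1/2 = 1/2
((a ↔ a) → ~~b) ∧ ~((b ∧ a) ∧ b) = 2/3 ∧ 1/2 = 1/2

1/2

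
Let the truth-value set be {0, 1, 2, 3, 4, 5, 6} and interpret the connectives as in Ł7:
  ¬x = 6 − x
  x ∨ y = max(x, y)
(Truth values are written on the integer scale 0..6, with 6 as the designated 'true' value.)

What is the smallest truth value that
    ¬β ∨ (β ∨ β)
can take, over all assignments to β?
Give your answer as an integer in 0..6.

Take β = 3:
¬β = ¬3 = 3
β ∨ β = 3 ∨ 3 = 3
¬β ∨ (β ∨ β) = 3 ∨ 3 = 3
No assignment yields a value below 3, so this is the minimum.

3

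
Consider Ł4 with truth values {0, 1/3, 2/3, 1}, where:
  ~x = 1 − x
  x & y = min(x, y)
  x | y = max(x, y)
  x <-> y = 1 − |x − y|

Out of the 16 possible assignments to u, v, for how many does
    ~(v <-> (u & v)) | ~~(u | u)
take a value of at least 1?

5

u = 0, v = 0 ↦ 0  <
u = 0, v = 1/3 ↦ 1/3  <
u = 0, v = 2/3 ↦ 2/3  <
u = 0, v = 1 ↦ 1  ≥
u = 1/3, v = 0 ↦ 1/3  <
u = 1/3, v = 1/3 ↦ 1/3  <
u = 1/3, v = 2/3 ↦ 1/3  <
u = 1/3, v = 1 ↦ 2/3  <
u = 2/3, v = 0 ↦ 2/3  <
u = 2/3, v = 1/3 ↦ 2/3  <
u = 2/3, v = 2/3 ↦ 2/3  <
u = 2/3, v = 1 ↦ 2/3  <
u = 1, v = 0 ↦ 1  ≥
u = 1, v = 1/3 ↦ 1  ≥
u = 1, v = 2/3 ↦ 1  ≥
u = 1, v = 1 ↦ 1  ≥
So 5 of the 16 assignments meet the threshold.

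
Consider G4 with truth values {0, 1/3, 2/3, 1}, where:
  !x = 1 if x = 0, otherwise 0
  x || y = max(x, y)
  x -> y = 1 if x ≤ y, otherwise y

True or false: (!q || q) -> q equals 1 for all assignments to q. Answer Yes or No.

Counterexample: take q = 0.
!q = !0 = 1
!q || q = 1 || 0 = 1
(!q || q) -> q = 1 -> 0 = 0
This gives 0 ≠ 1.

No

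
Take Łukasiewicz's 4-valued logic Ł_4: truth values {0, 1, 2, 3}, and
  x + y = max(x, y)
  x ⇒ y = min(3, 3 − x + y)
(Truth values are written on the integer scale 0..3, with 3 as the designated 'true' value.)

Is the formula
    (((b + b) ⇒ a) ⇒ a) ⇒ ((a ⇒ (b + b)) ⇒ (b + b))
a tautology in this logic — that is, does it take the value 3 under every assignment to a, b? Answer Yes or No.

a = 0, b = 0 ↦ 3
a = 0, b = 1 ↦ 3
a = 0, b = 2 ↦ 3
a = 0, b = 3 ↦ 3
a = 1, b = 0 ↦ 3
a = 1, b = 1 ↦ 3
a = 1, b = 2 ↦ 3
a = 1, b = 3 ↦ 3
a = 2, b = 0 ↦ 3
a = 2, b = 1 ↦ 3
a = 2, b = 2 ↦ 3
a = 2, b = 3 ↦ 3
a = 3, b = 0 ↦ 3
a = 3, b = 1 ↦ 3
a = 3, b = 2 ↦ 3
a = 3, b = 3 ↦ 3
Every assignment gives a value ≥ 3.

Yes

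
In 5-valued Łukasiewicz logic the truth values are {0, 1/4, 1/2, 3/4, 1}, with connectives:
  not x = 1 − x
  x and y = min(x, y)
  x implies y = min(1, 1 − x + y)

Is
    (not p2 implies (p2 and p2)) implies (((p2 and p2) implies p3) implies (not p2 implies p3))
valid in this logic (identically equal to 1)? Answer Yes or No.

At p2 = 1/4, p3 = 1/4, for instance:
not p2 = not 1/4 = 3/4
p2 and p2 = 1/4 and 1/4 = 1/4
not p2 implies (p2 and p2) = 3/4 implies 1/4 = 1/2
(p2 and p2) implies p3 = 1/4 implies 1/4 = 1
not p2 implies p3 = 3/4 implies 1/4 = 1/2
((p2 and p2) implies p3) implies (not p2 implies p3) = 1 implies 1/2 = 1/2
(not p2 implies (p2 and p2)) implies (((p2 and p2) implies p3) implies (not p2 implies p3)) = 1/2 implies 1/2 = 1
and checking the remaining 24 assignments likewise gives ≥ 1 in every case.

Yes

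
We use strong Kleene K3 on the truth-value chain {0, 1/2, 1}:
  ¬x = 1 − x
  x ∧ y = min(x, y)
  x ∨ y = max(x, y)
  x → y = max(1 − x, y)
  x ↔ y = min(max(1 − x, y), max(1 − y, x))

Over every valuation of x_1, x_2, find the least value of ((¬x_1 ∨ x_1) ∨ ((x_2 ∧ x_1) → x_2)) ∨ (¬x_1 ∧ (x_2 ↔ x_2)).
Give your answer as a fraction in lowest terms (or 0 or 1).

Take x_1 = 1/2, x_2 = 1/2:
¬x_1 = ¬1/2 = 1/2
¬x_1 ∨ x_1 = 1/2 ∨ 1/2 = 1/2
x_2 ∧ x_1 = 1/2 ∧ 1/2 = 1/2
(x_2 ∧ x_1) → x_2 = 1/2 → 1/2 = 1/2
(¬x_1 ∨ x_1) ∨ ((x_2 ∧ x_1) → x_2) = 1/2 ∨ 1/2 = 1/2
¬x_1 = ¬1/2 = 1/2
x_2 ↔ x_2 = 1/2 ↔ 1/2 = 1/2
¬x_1 ∧ (x_2 ↔ x_2) = 1/2 ∧ 1/2 = 1/2
((¬x_1 ∨ x_1) ∨ ((x_2 ∧ x_1) → x_2)) ∨ (¬x_1 ∧ (x_2 ↔ x_2)) = 1/2 ∨ 1/2 = 1/2
No assignment yields a value below 1/2, so this is the minimum.

1/2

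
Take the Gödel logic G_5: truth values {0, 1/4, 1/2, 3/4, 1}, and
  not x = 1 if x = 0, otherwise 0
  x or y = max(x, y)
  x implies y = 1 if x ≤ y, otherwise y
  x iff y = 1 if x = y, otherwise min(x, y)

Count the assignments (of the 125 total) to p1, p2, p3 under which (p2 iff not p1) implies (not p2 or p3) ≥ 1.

value 1: 115 assignments (counts)
value 3/4: 1 assignment
value 1/2: 2 assignments
value 1/4: 3 assignments
value 0: 4 assignments
So 115 of the 125 assignments meet the threshold.

115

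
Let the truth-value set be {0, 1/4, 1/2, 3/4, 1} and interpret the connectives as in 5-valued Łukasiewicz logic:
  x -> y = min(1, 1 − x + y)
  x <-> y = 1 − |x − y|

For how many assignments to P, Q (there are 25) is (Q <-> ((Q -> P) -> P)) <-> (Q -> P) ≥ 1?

value 1: 5 assignments (counts)
value 3/4: 8 assignments
value 1/2: 6 assignments
value 1/4: 4 assignments
value 0: 2 assignments
So 5 of the 25 assignments meet the threshold.

5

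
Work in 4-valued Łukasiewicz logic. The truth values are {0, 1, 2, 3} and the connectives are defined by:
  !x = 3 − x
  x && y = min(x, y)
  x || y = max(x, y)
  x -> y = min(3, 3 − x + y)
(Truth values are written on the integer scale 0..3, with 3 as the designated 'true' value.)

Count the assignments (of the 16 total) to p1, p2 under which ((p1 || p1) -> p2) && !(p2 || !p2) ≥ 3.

p1 = 0, p2 = 0 ↦ 0  <
p1 = 0, p2 = 1 ↦ 1  <
p1 = 0, p2 = 2 ↦ 1  <
p1 = 0, p2 = 3 ↦ 0  <
p1 = 1, p2 = 0 ↦ 0  <
p1 = 1, p2 = 1 ↦ 1  <
p1 = 1, p2 = 2 ↦ 1  <
p1 = 1, p2 = 3 ↦ 0  <
p1 = 2, p2 = 0 ↦ 0  <
p1 = 2, p2 = 1 ↦ 1  <
p1 = 2, p2 = 2 ↦ 1  <
p1 = 2, p2 = 3 ↦ 0  <
p1 = 3, p2 = 0 ↦ 0  <
p1 = 3, p2 = 1 ↦ 1  <
p1 = 3, p2 = 2 ↦ 1  <
p1 = 3, p2 = 3 ↦ 0  <
So 0 of the 16 assignments meet the threshold.

0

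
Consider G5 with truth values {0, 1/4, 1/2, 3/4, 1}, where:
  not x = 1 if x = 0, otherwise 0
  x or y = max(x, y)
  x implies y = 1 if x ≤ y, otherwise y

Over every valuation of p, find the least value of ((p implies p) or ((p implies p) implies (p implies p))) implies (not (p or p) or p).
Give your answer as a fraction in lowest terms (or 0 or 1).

1/4

Take p = 1/4:
p implies p = 1/4 implies 1/4 = 1
p implies p = 1/4 implies 1/4 = 1
p implies p = 1/4 implies 1/4 = 1
(p implies p) implies (p implies p) = 1 implies 1 = 1
(p implies p) or ((p implies p) implies (p implies p)) = 1 or 1 = 1
p or p = 1/4 or 1/4 = 1/4
not (p or p) = not 1/4 = 0
not (p or p) or p = 0 or 1/4 = 1/4
((p implies p) or ((p implies p) implies (p implies p))) implies (not (p or p) or p) = 1 implies 1/4 = 1/4
No assignment yields a value below 1/4, so this is the minimum.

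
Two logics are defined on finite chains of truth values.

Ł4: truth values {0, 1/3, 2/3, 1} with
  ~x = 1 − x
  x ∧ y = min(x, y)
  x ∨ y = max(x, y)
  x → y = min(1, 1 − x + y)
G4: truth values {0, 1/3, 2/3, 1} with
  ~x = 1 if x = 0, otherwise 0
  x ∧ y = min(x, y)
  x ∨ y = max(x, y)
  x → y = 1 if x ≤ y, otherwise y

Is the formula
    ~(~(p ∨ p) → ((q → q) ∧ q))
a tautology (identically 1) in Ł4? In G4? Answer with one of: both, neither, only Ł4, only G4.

In Ł4: at p = 0, q = 1/3 the value is 2/3 — not a tautology.
In G4: at p = 0, q = 1/3 the value is 0 — not a tautology.

neither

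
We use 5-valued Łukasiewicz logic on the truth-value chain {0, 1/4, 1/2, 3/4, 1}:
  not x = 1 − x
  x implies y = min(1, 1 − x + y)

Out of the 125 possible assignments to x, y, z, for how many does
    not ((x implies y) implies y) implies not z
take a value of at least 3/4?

value 1: 95 assignments (counts)
value 3/4: 16 assignments (counts)
value 1/2: 9 assignments
value 1/4: 4 assignments
value 0: 1 assignment
So 111 of the 125 assignments meet the threshold.

111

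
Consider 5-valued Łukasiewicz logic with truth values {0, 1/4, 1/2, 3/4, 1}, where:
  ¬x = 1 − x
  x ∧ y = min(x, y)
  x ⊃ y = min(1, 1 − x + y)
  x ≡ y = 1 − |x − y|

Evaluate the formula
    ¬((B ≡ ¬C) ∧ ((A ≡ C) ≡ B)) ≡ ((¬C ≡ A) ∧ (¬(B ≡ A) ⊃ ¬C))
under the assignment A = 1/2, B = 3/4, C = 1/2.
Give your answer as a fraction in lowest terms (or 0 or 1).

¬C = ¬1/2 = 1/2
B ≡ ¬C = 3/4 ≡ 1/2 = 3/4
A ≡ C = 1/2 ≡ 1/2 = 1
(A ≡ C) ≡ B = 1 ≡ 3/4 = 3/4
(B ≡ ¬C) ∧ ((A ≡ C) ≡ B) = 3/4 ∧ 3/4 = 3/4
¬((B ≡ ¬C) ∧ ((A ≡ C) ≡ B)) = ¬3/4 = 1/4
¬C = ¬1/2 = 1/2
¬C ≡ A = 1/2 ≡ 1/2 = 1
B ≡ A = 3/4 ≡ 1/2 = 3/4
¬(B ≡ A) = ¬3/4 = 1/4
¬C = ¬1/2 = 1/2
¬(B ≡ A) ⊃ ¬C = 1/4 ⊃ 1/2 = 1
(¬C ≡ A) ∧ (¬(B ≡ A) ⊃ ¬C) = 1 ∧ 1 = 1
¬((B ≡ ¬C) ∧ ((A ≡ C) ≡ B)) ≡ ((¬C ≡ A) ∧ (¬(B ≡ A) ⊃ ¬C)) = 1/4 ≡ 1 = 1/4

1/4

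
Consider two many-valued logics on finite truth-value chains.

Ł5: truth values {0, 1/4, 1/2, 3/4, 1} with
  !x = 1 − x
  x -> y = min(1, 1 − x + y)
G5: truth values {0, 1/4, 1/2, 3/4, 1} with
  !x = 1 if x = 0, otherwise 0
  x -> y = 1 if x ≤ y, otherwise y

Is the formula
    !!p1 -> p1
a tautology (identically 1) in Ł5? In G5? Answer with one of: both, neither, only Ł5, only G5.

In Ł5: every assignment gives 1 — tautology.
In G5: at p1 = 1/4 the value is 1/4 — not a tautology.

only Ł5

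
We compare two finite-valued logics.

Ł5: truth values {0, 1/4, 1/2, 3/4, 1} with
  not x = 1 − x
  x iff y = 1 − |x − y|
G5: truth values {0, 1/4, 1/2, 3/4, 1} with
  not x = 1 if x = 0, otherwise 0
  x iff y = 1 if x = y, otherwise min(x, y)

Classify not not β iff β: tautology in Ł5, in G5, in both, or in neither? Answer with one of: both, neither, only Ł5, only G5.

only Ł5

In Ł5: every assignment gives 1 — tautology.
In G5: at β = 1/4 the value is 1/4 — not a tautology.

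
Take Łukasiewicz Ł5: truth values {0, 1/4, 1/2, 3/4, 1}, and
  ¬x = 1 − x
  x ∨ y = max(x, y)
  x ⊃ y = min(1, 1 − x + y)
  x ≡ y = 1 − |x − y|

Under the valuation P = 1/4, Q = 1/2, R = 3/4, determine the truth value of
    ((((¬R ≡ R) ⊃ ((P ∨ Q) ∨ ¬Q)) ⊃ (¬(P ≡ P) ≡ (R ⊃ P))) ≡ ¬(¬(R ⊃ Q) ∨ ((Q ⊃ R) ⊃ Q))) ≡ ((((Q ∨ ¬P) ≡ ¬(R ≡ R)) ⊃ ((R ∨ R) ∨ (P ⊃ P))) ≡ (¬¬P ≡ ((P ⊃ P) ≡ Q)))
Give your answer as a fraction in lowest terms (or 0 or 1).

3/4

¬R = ¬3/4 = 1/4
¬R ≡ R = 1/4 ≡ 3/4 = 1/2
P ∨ Q = 1/4 ∨ 1/2 = 1/2
¬Q = ¬1/2 = 1/2
(P ∨ Q) ∨ ¬Q = 1/2 ∨ 1/2 = 1/2
(¬R ≡ R) ⊃ ((P ∨ Q) ∨ ¬Q) = 1/2 ⊃ 1/2 = 1
P ≡ P = 1/4 ≡ 1/4 = 1
¬(P ≡ P) = ¬1 = 0
R ⊃ P = 3/4 ⊃ 1/4 = 1/2
¬(P ≡ P) ≡ (R ⊃ P) = 0 ≡ 1/2 = 1/2
((¬R ≡ R) ⊃ ((P ∨ Q) ∨ ¬Q)) ⊃ (¬(P ≡ P) ≡ (R ⊃ P)) = 1 ⊃ 1/2 = 1/2
R ⊃ Q = 3/4 ⊃ 1/2 = 3/4
¬(R ⊃ Q) = ¬3/4 = 1/4
Q ⊃ R = 1/2 ⊃ 3/4 = 1
(Q ⊃ R) ⊃ Q = 1 ⊃ 1/2 = 1/2
¬(R ⊃ Q) ∨ ((Q ⊃ R) ⊃ Q) = 1/4 ∨ 1/2 = 1/2
¬(¬(R ⊃ Q) ∨ ((Q ⊃ R) ⊃ Q)) = ¬1/2 = 1/2
(((¬R ≡ R) ⊃ ((P ∨ Q) ∨ ¬Q)) ⊃ (¬(P ≡ P) ≡ (R ⊃ P))) ≡ ¬(¬(R ⊃ Q) ∨ ((Q ⊃ R) ⊃ Q)) = 1/2 ≡ 1/2 = 1
¬P = ¬1/4 = 3/4
Q ∨ ¬P = 1/2 ∨ 3/4 = 3/4
R ≡ R = 3/4 ≡ 3/4 = 1
¬(R ≡ R) = ¬1 = 0
(Q ∨ ¬P) ≡ ¬(R ≡ R) = 3/4 ≡ 0 = 1/4
R ∨ R = 3/4 ∨ 3/4 = 3/4
P ⊃ P = 1/4 ⊃ 1/4 = 1
(R ∨ R) ∨ (P ⊃ P) = 3/4 ∨ 1 = 1
((Q ∨ ¬P) ≡ ¬(R ≡ R)) ⊃ ((R ∨ R) ∨ (P ⊃ P)) = 1/4 ⊃ 1 = 1
¬P = ¬1/4 = 3/4
¬¬P = ¬3/4 = 1/4
P ⊃ P = 1/4 ⊃ 1/4 = 1
(P ⊃ P) ≡ Q = 1 ≡ 1/2 = 1/2
¬¬P ≡ ((P ⊃ P) ≡ Q) = 1/4 ≡ 1/2 = 3/4
(((Q ∨ ¬P) ≡ ¬(R ≡ R)) ⊃ ((R ∨ R) ∨ (P ⊃ P))) ≡ (¬¬P ≡ ((P ⊃ P) ≡ Q)) = 1 ≡ 3/4 = 3/4
((((¬R ≡ R) ⊃ ((P ∨ Q) ∨ ¬Q)) ⊃ (¬(P ≡ P) ≡ (R ⊃ P))) ≡ ¬(¬(R ⊃ Q) ∨ ((Q ⊃ R) ⊃ Q))) ≡ ((((Q ∨ ¬P) ≡ ¬(R ≡ R)) ⊃ ((R ∨ R) ∨ (P ⊃ P))) ≡ (¬¬P ≡ ((P ⊃ P) ≡ Q))) = 1 ≡ 3/4 = 3/4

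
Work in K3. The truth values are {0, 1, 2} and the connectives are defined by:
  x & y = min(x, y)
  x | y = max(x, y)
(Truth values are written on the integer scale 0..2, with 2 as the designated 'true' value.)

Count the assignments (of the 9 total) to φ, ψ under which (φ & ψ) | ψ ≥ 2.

φ = 0, ψ = 0 ↦ 0  <
φ = 0, ψ = 1 ↦ 1  <
φ = 0, ψ = 2 ↦ 2  ≥
φ = 1, ψ = 0 ↦ 0  <
φ = 1, ψ = 1 ↦ 1  <
φ = 1, ψ = 2 ↦ 2  ≥
φ = 2, ψ = 0 ↦ 0  <
φ = 2, ψ = 1 ↦ 1  <
φ = 2, ψ = 2 ↦ 2  ≥
So 3 of the 9 assignments meet the threshold.

3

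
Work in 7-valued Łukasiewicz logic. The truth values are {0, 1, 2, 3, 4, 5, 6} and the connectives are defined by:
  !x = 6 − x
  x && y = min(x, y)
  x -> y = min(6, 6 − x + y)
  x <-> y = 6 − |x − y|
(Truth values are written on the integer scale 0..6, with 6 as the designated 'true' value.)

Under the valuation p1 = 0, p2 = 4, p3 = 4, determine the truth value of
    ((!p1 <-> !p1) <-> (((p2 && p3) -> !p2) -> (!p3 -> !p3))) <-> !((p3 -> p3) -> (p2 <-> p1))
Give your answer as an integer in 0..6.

4

!p1 = !0 = 6
!p1 = !0 = 6
!p1 <-> !p1 = 6 <-> 6 = 6
p2 && p3 = 4 && 4 = 4
!p2 = !4 = 2
(p2 && p3) -> !p2 = 4 -> 2 = 4
!p3 = !4 = 2
!p3 = !4 = 2
!p3 -> !p3 = 2 -> 2 = 6
((p2 && p3) -> !p2) -> (!p3 -> !p3) = 4 -> 6 = 6
(!p1 <-> !p1) <-> (((p2 && p3) -> !p2) -> (!p3 -> !p3)) = 6 <-> 6 = 6
p3 -> p3 = 4 -> 4 = 6
p2 <-> p1 = 4 <-> 0 = 2
(p3 -> p3) -> (p2 <-> p1) = 6 -> 2 = 2
!((p3 -> p3) -> (p2 <-> p1)) = !2 = 4
((!p1 <-> !p1) <-> (((p2 && p3) -> !p2) -> (!p3 -> !p3))) <-> !((p3 -> p3) -> (p2 <-> p1)) = 6 <-> 4 = 4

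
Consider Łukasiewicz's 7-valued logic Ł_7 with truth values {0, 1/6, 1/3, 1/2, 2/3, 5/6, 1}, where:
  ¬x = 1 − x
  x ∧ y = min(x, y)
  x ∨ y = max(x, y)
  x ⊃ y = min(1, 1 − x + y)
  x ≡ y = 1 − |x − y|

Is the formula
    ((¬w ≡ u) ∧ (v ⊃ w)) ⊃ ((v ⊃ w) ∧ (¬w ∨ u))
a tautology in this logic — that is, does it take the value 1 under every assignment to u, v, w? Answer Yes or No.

No

Counterexample: take u = 0, v = 0, w = 2/3.
¬w = ¬2/3 = 1/3
¬w ≡ u = 1/3 ≡ 0 = 2/3
v ⊃ w = 0 ⊃ 2/3 = 1
(¬w ≡ u) ∧ (v ⊃ w) = 2/3 ∧ 1 = 2/3
v ⊃ w = 0 ⊃ 2/3 = 1
¬w = ¬2/3 = 1/3
¬w ∨ u = 1/3 ∨ 0 = 1/3
(v ⊃ w) ∧ (¬w ∨ u) = 1 ∧ 1/3 = 1/3
((¬w ≡ u) ∧ (v ⊃ w)) ⊃ ((v ⊃ w) ∧ (¬w ∨ u)) = 2/3 ⊃ 1/3 = 2/3
This gives 2/3 ≠ 1.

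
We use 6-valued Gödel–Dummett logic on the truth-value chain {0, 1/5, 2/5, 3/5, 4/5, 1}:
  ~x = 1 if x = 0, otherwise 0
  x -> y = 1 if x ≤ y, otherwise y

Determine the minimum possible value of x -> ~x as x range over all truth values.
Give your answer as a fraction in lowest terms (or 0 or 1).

Take x = 1/5:
~x = ~1/5 = 0
x -> ~x = 1/5 -> 0 = 0
No assignment yields a value below 0, so this is the minimum.

0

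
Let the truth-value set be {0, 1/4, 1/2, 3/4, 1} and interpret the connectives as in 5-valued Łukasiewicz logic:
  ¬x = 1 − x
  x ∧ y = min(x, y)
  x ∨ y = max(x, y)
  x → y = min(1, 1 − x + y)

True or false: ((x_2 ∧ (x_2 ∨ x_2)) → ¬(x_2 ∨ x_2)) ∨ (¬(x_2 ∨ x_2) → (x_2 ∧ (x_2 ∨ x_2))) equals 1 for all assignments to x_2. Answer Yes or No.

x_2 = 0 ↦ 1
x_2 = 1/4 ↦ 1
x_2 = 1/2 ↦ 1
x_2 = 3/4 ↦ 1
x_2 = 1 ↦ 1
Every assignment gives a value ≥ 1.

Yes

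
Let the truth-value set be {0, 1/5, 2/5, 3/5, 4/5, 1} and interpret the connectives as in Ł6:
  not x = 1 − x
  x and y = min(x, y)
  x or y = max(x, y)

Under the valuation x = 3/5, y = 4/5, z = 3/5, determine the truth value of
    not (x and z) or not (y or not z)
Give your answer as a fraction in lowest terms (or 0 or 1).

2/5

x and z = 3/5 and 3/5 = 3/5
not (x and z) = not 3/5 = 2/5
not z = not 3/5 = 2/5
y or not z = 4/5 or 2/5 = 4/5
not (y or not z) = not 4/5 = 1/5
not (x and z) or not (y or not z) = 2/5 or 1/5 = 2/5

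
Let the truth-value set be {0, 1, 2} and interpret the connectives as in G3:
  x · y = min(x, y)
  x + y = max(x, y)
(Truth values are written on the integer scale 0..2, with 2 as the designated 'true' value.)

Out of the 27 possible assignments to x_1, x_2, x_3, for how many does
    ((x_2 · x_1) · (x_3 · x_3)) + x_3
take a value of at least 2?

value 2: 9 assignments (counts)
value 1: 9 assignments
value 0: 9 assignments
So 9 of the 27 assignments meet the threshold.

9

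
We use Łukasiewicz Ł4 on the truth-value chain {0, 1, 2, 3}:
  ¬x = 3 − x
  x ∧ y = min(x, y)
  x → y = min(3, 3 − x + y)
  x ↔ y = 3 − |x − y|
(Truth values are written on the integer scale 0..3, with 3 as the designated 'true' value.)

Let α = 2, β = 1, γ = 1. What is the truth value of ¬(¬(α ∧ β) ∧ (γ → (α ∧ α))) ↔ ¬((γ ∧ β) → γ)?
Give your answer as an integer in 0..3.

2

α ∧ β = 2 ∧ 1 = 1
¬(α ∧ β) = ¬1 = 2
α ∧ α = 2 ∧ 2 = 2
γ → (α ∧ α) = 1 → 2 = 3
¬(α ∧ β) ∧ (γ → (α ∧ α)) = 2 ∧ 3 = 2
¬(¬(α ∧ β) ∧ (γ → (α ∧ α))) = ¬2 = 1
γ ∧ β = 1 ∧ 1 = 1
(γ ∧ β) → γ = 1 → 1 = 3
¬((γ ∧ β) → γ) = ¬3 = 0
¬(¬(α ∧ β) ∧ (γ → (α ∧ α))) ↔ ¬((γ ∧ β) → γ) = 1 ↔ 0 = 2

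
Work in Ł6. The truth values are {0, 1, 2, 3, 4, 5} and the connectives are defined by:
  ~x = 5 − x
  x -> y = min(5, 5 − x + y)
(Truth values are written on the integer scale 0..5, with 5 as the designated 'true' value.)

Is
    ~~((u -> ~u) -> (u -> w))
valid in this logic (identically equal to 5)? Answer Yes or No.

No

Counterexample: take u = 1, w = 0.
~u = ~1 = 4
u -> ~u = 1 -> 4 = 5
u -> w = 1 -> 0 = 4
(u -> ~u) -> (u -> w) = 5 -> 4 = 4
~((u -> ~u) -> (u -> w)) = ~4 = 1
~~((u -> ~u) -> (u -> w)) = ~1 = 4
This gives 4 ≠ 5.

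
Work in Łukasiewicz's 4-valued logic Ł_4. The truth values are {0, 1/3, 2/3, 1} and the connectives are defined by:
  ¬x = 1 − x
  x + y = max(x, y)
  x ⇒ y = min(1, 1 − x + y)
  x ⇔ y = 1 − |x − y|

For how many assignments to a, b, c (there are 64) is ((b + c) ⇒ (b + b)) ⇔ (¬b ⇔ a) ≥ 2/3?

value 1: 18 assignments (counts)
value 2/3: 26 assignments (counts)
value 1/3: 14 assignments
value 0: 6 assignments
So 44 of the 64 assignments meet the threshold.

44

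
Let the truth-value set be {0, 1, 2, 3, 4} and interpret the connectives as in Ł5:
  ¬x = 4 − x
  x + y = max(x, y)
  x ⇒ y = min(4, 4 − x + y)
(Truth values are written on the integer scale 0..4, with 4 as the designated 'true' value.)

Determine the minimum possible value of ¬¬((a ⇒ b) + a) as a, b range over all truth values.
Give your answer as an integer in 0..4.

2

Take a = 2, b = 0:
a ⇒ b = 2 ⇒ 0 = 2
(a ⇒ b) + a = 2 + 2 = 2
¬((a ⇒ b) + a) = ¬2 = 2
¬¬((a ⇒ b) + a) = ¬2 = 2
No assignment yields a value below 2, so this is the minimum.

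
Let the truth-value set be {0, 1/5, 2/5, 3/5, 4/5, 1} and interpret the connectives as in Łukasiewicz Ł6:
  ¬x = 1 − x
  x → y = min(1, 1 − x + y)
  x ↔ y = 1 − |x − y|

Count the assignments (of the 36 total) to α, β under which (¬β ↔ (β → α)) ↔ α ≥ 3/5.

value 1: 3 assignments (counts)
value 4/5: 11 assignments (counts)
value 3/5: 4 assignments (counts)
value 2/5: 9 assignments
value 1/5: 2 assignments
value 0: 7 assignments
So 18 of the 36 assignments meet the threshold.

18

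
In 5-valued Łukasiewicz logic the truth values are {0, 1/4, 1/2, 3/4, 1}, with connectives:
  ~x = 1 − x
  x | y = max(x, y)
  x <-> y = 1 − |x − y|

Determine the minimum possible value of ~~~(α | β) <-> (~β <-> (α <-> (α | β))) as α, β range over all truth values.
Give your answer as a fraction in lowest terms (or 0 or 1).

Take α = 0, β = 1:
α | β = 0 | 1 = 1
~(α | β) = ~1 = 0
~~(α | β) = ~0 = 1
~~~(α | β) = ~1 = 0
~β = ~1 = 0
α | β = 0 | 1 = 1
α <-> (α | β) = 0 <-> 1 = 0
~β <-> (α <-> (α | β)) = 0 <-> 0 = 1
~~~(α | β) <-> (~β <-> (α <-> (α | β))) = 0 <-> 1 = 0
No assignment yields a value below 0, so this is the minimum.

0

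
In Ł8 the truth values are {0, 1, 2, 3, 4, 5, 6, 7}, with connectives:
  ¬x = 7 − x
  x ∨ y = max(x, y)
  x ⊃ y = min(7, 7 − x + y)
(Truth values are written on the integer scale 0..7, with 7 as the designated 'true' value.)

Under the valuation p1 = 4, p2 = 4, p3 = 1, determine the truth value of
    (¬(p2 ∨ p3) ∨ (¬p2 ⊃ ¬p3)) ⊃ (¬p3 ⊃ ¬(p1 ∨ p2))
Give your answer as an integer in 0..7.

p2 ∨ p3 = 4 ∨ 1 = 4
¬(p2 ∨ p3) = ¬4 = 3
¬p2 = ¬4 = 3
¬p3 = ¬1 = 6
¬p2 ⊃ ¬p3 = 3 ⊃ 6 = 7
¬(p2 ∨ p3) ∨ (¬p2 ⊃ ¬p3) = 3 ∨ 7 = 7
¬p3 = ¬1 = 6
p1 ∨ p2 = 4 ∨ 4 = 4
¬(p1 ∨ p2) = ¬4 = 3
¬p3 ⊃ ¬(p1 ∨ p2) = 6 ⊃ 3 = 4
(¬(p2 ∨ p3) ∨ (¬p2 ⊃ ¬p3)) ⊃ (¬p3 ⊃ ¬(p1 ∨ p2)) = 7 ⊃ 4 = 4

4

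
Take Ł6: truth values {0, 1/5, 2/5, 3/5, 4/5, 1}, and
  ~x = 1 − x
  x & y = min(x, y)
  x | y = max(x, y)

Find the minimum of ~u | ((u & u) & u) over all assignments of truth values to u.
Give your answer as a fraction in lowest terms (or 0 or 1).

Take u = 2/5:
~u = ~2/5 = 3/5
u & u = 2/5 & 2/5 = 2/5
(u & u) & u = 2/5 & 2/5 = 2/5
~u | ((u & u) & u) = 3/5 | 2/5 = 3/5
No assignment yields a value below 3/5, so this is the minimum.

3/5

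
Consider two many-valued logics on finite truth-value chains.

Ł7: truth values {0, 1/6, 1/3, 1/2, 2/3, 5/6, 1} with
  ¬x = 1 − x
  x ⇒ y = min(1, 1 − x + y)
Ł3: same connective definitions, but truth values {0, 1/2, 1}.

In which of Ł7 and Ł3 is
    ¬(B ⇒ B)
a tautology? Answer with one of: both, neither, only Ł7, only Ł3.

neither

In Ł7: at B = 0 the value is 0 — not a tautology.
In Ł3: at B = 0 the value is 0 — not a tautology.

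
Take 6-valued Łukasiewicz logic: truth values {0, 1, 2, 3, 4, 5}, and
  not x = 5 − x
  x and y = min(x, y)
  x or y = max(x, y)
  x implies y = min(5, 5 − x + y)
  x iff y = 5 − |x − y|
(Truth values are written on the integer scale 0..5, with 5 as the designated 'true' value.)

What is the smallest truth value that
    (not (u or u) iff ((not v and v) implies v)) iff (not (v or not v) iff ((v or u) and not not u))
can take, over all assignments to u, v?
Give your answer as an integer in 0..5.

3

Take u = 0, v = 2:
u or u = 0 or 0 = 0
not (u or u) = not 0 = 5
not v = not 2 = 3
not v and v = 3 and 2 = 2
(not v and v) implies v = 2 implies 2 = 5
not (u or u) iff ((not v and v) implies v) = 5 iff 5 = 5
not v = not 2 = 3
v or not v = 2 or 3 = 3
not (v or not v) = not 3 = 2
v or u = 2 or 0 = 2
not u = not 0 = 5
not not u = not 5 = 0
(v or u) and not not u = 2 and 0 = 0
not (v or not v) iff ((v or u) and not not u) = 2 iff 0 = 3
(not (u or u) iff ((not v and v) implies v)) iff (not (v or not v) iff ((v or u) and not not u)) = 5 iff 3 = 3
No assignment yields a value below 3, so this is the minimum.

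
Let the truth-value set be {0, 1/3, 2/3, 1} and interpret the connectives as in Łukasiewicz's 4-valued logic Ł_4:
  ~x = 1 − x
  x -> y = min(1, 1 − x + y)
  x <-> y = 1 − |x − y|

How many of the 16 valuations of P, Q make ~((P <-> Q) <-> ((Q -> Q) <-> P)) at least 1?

P = 0, Q = 0 ↦ 1  ≥
P = 0, Q = 1/3 ↦ 2/3  <
P = 0, Q = 2/3 ↦ 1/3  <
P = 0, Q = 1 ↦ 0  <
P = 1/3, Q = 0 ↦ 1/3  <
P = 1/3, Q = 1/3 ↦ 2/3  <
P = 1/3, Q = 2/3 ↦ 1/3  <
P = 1/3, Q = 1 ↦ 0  <
P = 2/3, Q = 0 ↦ 1/3  <
P = 2/3, Q = 1/3 ↦ 0  <
P = 2/3, Q = 2/3 ↦ 1/3  <
P = 2/3, Q = 1 ↦ 0  <
P = 1, Q = 0 ↦ 1  ≥
P = 1, Q = 1/3 ↦ 2/3  <
P = 1, Q = 2/3 ↦ 1/3  <
P = 1, Q = 1 ↦ 0  <
So 2 of the 16 assignments meet the threshold.

2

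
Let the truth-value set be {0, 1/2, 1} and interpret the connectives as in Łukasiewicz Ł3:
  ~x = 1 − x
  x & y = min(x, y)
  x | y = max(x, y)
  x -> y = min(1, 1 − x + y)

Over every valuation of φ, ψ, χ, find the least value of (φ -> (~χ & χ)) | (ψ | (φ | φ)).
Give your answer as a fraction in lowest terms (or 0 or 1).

1/2

Take φ = 1/2, ψ = 0, χ = 0:
~χ = ~0 = 1
~χ & χ = 1 & 0 = 0
φ -> (~χ & χ) = 1/2 -> 0 = 1/2
φ | φ = 1/2 | 1/2 = 1/2
ψ | (φ | φ) = 0 | 1/2 = 1/2
(φ -> (~χ & χ)) | (ψ | (φ | φ)) = 1/2 | 1/2 = 1/2
No assignment yields a value below 1/2, so this is the minimum.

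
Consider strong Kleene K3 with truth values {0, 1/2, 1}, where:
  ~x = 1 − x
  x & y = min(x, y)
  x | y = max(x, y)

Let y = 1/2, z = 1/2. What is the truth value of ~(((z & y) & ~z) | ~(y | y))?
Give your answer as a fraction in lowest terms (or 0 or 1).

1/2

z & y = 1/2 & 1/2 = 1/2
~z = ~1/2 = 1/2
(z & y) & ~z = 1/2 & 1/2 = 1/2
y | y = 1/2 | 1/2 = 1/2
~(y | y) = ~1/2 = 1/2
((z & y) & ~z) | ~(y | y) = 1/2 | 1/2 = 1/2
~(((z & y) & ~z) | ~(y | y)) = ~1/2 = 1/2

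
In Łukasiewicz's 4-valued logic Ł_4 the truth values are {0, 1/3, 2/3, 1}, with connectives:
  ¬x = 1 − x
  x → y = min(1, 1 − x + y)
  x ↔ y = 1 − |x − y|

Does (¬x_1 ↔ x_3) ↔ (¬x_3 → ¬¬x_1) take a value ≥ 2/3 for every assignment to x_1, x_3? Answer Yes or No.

Counterexample: take x_1 = 2/3, x_3 = 1.
¬x_1 = ¬2/3 = 1/3
¬x_1 ↔ x_3 = 1/3 ↔ 1 = 1/3
¬x_3 = ¬1 = 0
¬x_1 = ¬2/3 = 1/3
¬¬x_1 = ¬1/3 = 2/3
¬x_3 → ¬¬x_1 = 0 → 2/3 = 1
(¬x_1 ↔ x_3) ↔ (¬x_3 → ¬¬x_1) = 1/3 ↔ 1 = 1/3
This gives 1/3, which is below 2/3.

No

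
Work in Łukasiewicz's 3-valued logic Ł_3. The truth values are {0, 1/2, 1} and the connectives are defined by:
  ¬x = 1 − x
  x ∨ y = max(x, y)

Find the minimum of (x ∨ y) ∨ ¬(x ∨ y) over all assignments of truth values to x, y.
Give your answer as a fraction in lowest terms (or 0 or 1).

Take x = 0, y = 1/2:
x ∨ y = 0 ∨ 1/2 = 1/2
x ∨ y = 0 ∨ 1/2 = 1/2
¬(x ∨ y) = ¬1/2 = 1/2
(x ∨ y) ∨ ¬(x ∨ y) = 1/2 ∨ 1/2 = 1/2
No assignment yields a value below 1/2, so this is the minimum.

1/2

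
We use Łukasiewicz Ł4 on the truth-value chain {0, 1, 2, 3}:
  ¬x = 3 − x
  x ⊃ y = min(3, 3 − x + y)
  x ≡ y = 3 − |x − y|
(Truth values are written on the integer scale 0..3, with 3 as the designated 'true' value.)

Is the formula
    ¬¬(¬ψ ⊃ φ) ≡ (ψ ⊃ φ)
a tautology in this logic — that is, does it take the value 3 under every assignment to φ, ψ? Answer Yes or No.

Counterexample: take φ = 0, ψ = 0.
¬ψ = ¬0 = 3
¬ψ ⊃ φ = 3 ⊃ 0 = 0
¬(¬ψ ⊃ φ) = ¬0 = 3
¬¬(¬ψ ⊃ φ) = ¬3 = 0
ψ ⊃ φ = 0 ⊃ 0 = 3
¬¬(¬ψ ⊃ φ) ≡ (ψ ⊃ φ) = 0 ≡ 3 = 0
This gives 0 ≠ 3.

No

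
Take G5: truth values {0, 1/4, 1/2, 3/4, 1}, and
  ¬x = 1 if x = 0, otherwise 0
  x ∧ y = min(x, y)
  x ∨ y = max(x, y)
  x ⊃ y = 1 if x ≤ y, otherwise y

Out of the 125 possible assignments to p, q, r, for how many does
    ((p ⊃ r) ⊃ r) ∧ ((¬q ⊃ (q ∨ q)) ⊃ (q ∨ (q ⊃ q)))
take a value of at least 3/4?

value 1: 75 assignments (counts)
value 3/4: 20 assignments (counts)
value 1/2: 15 assignments
value 1/4: 10 assignments
value 0: 5 assignments
So 95 of the 125 assignments meet the threshold.

95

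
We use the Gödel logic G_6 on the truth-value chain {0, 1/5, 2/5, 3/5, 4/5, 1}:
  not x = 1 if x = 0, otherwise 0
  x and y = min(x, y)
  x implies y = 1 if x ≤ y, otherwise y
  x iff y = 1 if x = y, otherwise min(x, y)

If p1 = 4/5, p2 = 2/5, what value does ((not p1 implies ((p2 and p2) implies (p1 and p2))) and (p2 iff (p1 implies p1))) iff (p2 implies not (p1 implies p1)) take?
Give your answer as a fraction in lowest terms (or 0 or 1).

not p1 = not 4/5 = 0
p2 and p2 = 2/5 and 2/5 = 2/5
p1 and p2 = 4/5 and 2/5 = 2/5
(p2 and p2) implies (p1 and p2) = 2/5 implies 2/5 = 1
not p1 implies ((p2 and p2) implies (p1 and p2)) = 0 implies 1 = 1
p1 implies p1 = 4/5 implies 4/5 = 1
p2 iff (p1 implies p1) = 2/5 iff 1 = 2/5
(not p1 implies ((p2 and p2) implies (p1 and p2))) and (p2 iff (p1 implies p1)) = 1 and 2/5 = 2/5
p1 implies p1 = 4/5 implies 4/5 = 1
not (p1 implies p1) = not 1 = 0
p2 implies not (p1 implies p1) = 2/5 implies 0 = 0
((not p1 implies ((p2 and p2) implies (p1 and p2))) and (p2 iff (p1 implies p1))) iff (p2 implies not (p1 implies p1)) = 2/5 iff 0 = 0

0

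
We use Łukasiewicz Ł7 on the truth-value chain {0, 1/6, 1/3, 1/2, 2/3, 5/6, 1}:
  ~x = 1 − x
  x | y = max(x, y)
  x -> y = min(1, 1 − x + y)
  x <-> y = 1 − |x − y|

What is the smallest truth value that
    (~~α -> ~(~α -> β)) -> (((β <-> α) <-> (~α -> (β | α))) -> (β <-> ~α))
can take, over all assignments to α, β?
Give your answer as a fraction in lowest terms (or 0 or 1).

1/3

Take α = 1/3, β = 0:
~α = ~1/3 = 2/3
~~α = ~2/3 = 1/3
~α = ~1/3 = 2/3
~α -> β = 2/3 -> 0 = 1/3
~(~α -> β) = ~1/3 = 2/3
~~α -> ~(~α -> β) = 1/3 -> 2/3 = 1
β <-> α = 0 <-> 1/3 = 2/3
~α = ~1/3 = 2/3
β | α = 0 | 1/3 = 1/3
~α -> (β | α) = 2/3 -> 1/3 = 2/3
(β <-> α) <-> (~α -> (β | α)) = 2/3 <-> 2/3 = 1
~α = ~1/3 = 2/3
β <-> ~α = 0 <-> 2/3 = 1/3
((β <-> α) <-> (~α -> (β | α))) -> (β <-> ~α) = 1 -> 1/3 = 1/3
(~~α -> ~(~α -> β)) -> (((β <-> α) <-> (~α -> (β | α))) -> (β <-> ~α)) = 1 -> 1/3 = 1/3
No assignment yields a value below 1/3, so this is the minimum.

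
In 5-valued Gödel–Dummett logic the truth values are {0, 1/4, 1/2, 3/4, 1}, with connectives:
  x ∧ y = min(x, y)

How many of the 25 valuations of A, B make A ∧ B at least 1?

value 1: 1 assignment (counts)
value 3/4: 3 assignments
value 1/2: 5 assignments
value 1/4: 7 assignments
value 0: 9 assignments
So 1 of the 25 assignments meets the threshold.

1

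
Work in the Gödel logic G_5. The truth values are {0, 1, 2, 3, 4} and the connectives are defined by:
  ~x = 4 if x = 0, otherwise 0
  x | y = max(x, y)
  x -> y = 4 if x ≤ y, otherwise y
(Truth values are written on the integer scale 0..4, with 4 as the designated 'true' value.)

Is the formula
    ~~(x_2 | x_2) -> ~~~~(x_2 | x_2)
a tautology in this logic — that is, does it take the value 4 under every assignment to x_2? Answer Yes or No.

Yes

x_2 = 0 ↦ 4
x_2 = 1 ↦ 4
x_2 = 2 ↦ 4
x_2 = 3 ↦ 4
x_2 = 4 ↦ 4
Every assignment gives a value ≥ 4.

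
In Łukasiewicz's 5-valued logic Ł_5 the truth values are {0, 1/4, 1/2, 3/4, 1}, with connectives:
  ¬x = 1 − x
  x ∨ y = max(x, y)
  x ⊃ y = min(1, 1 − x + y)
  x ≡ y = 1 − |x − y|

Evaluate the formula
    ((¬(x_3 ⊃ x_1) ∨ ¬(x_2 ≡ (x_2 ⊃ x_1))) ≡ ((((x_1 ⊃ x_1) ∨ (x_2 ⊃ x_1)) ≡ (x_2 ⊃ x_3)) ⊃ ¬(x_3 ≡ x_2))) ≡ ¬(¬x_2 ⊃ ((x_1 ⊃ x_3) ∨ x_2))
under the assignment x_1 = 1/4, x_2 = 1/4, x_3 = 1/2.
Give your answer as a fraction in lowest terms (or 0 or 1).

1/2

x_3 ⊃ x_1 = 1/2 ⊃ 1/4 = 3/4
¬(x_3 ⊃ x_1) = ¬3/4 = 1/4
x_2 ⊃ x_1 = 1/4 ⊃ 1/4 = 1
x_2 ≡ (x_2 ⊃ x_1) = 1/4 ≡ 1 = 1/4
¬(x_2 ≡ (x_2 ⊃ x_1)) = ¬1/4 = 3/4
¬(x_3 ⊃ x_1) ∨ ¬(x_2 ≡ (x_2 ⊃ x_1)) = 1/4 ∨ 3/4 = 3/4
x_1 ⊃ x_1 = 1/4 ⊃ 1/4 = 1
x_2 ⊃ x_1 = 1/4 ⊃ 1/4 = 1
(x_1 ⊃ x_1) ∨ (x_2 ⊃ x_1) = 1 ∨ 1 = 1
x_2 ⊃ x_3 = 1/4 ⊃ 1/2 = 1
((x_1 ⊃ x_1) ∨ (x_2 ⊃ x_1)) ≡ (x_2 ⊃ x_3) = 1 ≡ 1 = 1
x_3 ≡ x_2 = 1/2 ≡ 1/4 = 3/4
¬(x_3 ≡ x_2) = ¬3/4 = 1/4
(((x_1 ⊃ x_1) ∨ (x_2 ⊃ x_1)) ≡ (x_2 ⊃ x_3)) ⊃ ¬(x_3 ≡ x_2) = 1 ⊃ 1/4 = 1/4
(¬(x_3 ⊃ x_1) ∨ ¬(x_2 ≡ (x_2 ⊃ x_1))) ≡ ((((x_1 ⊃ x_1) ∨ (x_2 ⊃ x_1)) ≡ (x_2 ⊃ x_3)) ⊃ ¬(x_3 ≡ x_2)) = 3/4 ≡ 1/4 = 1/2
¬x_2 = ¬1/4 = 3/4
x_1 ⊃ x_3 = 1/4 ⊃ 1/2 = 1
(x_1 ⊃ x_3) ∨ x_2 = 1 ∨ 1/4 = 1
¬x_2 ⊃ ((x_1 ⊃ x_3) ∨ x_2) = 3/4 ⊃ 1 = 1
¬(¬x_2 ⊃ ((x_1 ⊃ x_3) ∨ x_2)) = ¬1 = 0
((¬(x_3 ⊃ x_1) ∨ ¬(x_2 ≡ (x_2 ⊃ x_1))) ≡ ((((x_1 ⊃ x_1) ∨ (x_2 ⊃ x_1)) ≡ (x_2 ⊃ x_3)) ⊃ ¬(x_3 ≡ x_2))) ≡ ¬(¬x_2 ⊃ ((x_1 ⊃ x_3) ∨ x_2)) = 1/2 ≡ 0 = 1/2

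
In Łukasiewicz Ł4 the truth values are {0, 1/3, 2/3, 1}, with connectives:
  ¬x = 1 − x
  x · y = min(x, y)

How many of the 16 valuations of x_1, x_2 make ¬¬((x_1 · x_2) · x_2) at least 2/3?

x_1 = 0, x_2 = 0 ↦ 0  <
x_1 = 0, x_2 = 1/3 ↦ 0  <
x_1 = 0, x_2 = 2/3 ↦ 0  <
x_1 = 0, x_2 = 1 ↦ 0  <
x_1 = 1/3, x_2 = 0 ↦ 0  <
x_1 = 1/3, x_2 = 1/3 ↦ 1/3  <
x_1 = 1/3, x_2 = 2/3 ↦ 1/3  <
x_1 = 1/3, x_2 = 1 ↦ 1/3  <
x_1 = 2/3, x_2 = 0 ↦ 0  <
x_1 = 2/3, x_2 = 1/3 ↦ 1/3  <
x_1 = 2/3, x_2 = 2/3 ↦ 2/3  ≥
x_1 = 2/3, x_2 = 1 ↦ 2/3  ≥
x_1 = 1, x_2 = 0 ↦ 0  <
x_1 = 1, x_2 = 1/3 ↦ 1/3  <
x_1 = 1, x_2 = 2/3 ↦ 2/3  ≥
x_1 = 1, x_2 = 1 ↦ 1  ≥
So 4 of the 16 assignments meet the threshold.

4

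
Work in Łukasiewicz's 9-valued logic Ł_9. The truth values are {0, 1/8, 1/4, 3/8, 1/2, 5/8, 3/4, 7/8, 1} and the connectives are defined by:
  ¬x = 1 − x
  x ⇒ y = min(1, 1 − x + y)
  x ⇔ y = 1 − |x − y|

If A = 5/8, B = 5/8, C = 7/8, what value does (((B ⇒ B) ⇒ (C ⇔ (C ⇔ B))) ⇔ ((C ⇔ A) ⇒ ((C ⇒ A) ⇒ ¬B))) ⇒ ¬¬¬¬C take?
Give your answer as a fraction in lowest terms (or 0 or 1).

7/8

B ⇒ B = 5/8 ⇒ 5/8 = 1
C ⇔ B = 7/8 ⇔ 5/8 = 3/4
C ⇔ (C ⇔ B) = 7/8 ⇔ 3/4 = 7/8
(B ⇒ B) ⇒ (C ⇔ (C ⇔ B)) = 1 ⇒ 7/8 = 7/8
C ⇔ A = 7/8 ⇔ 5/8 = 3/4
C ⇒ A = 7/8 ⇒ 5/8 = 3/4
¬B = ¬5/8 = 3/8
(C ⇒ A) ⇒ ¬B = 3/4 ⇒ 3/8 = 5/8
(C ⇔ A) ⇒ ((C ⇒ A) ⇒ ¬B) = 3/4 ⇒ 5/8 = 7/8
((B ⇒ B) ⇒ (C ⇔ (C ⇔ B))) ⇔ ((C ⇔ A) ⇒ ((C ⇒ A) ⇒ ¬B)) = 7/8 ⇔ 7/8 = 1
¬C = ¬7/8 = 1/8
¬¬C = ¬1/8 = 7/8
¬¬¬C = ¬7/8 = 1/8
¬¬¬¬C = ¬1/8 = 7/8
(((B ⇒ B) ⇒ (C ⇔ (C ⇔ B))) ⇔ ((C ⇔ A) ⇒ ((C ⇒ A) ⇒ ¬B))) ⇒ ¬¬¬¬C = 1 ⇒ 7/8 = 7/8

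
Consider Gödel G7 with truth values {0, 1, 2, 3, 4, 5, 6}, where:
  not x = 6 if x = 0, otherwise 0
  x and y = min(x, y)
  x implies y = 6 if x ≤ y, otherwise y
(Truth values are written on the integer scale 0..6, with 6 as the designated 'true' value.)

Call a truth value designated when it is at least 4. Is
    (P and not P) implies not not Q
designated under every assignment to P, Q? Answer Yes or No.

At P = 3, Q = 2, for instance:
not P = not 3 = 0
P and not P = 3 and 0 = 0
not Q = not 2 = 0
not not Q = not 0 = 6
(P and not P) implies not not Q = 0 implies 6 = 6
and checking the remaining 48 assignments likewise gives ≥ 4 in every case.

Yes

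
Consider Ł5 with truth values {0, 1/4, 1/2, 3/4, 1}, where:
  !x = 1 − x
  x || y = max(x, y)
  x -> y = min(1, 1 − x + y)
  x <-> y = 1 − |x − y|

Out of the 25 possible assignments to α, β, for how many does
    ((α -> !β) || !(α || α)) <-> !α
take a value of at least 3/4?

value 1: 9 assignments (counts)
value 3/4: 7 assignments (counts)
value 1/2: 5 assignments
value 1/4: 3 assignments
value 0: 1 assignment
So 16 of the 25 assignments meet the threshold.

16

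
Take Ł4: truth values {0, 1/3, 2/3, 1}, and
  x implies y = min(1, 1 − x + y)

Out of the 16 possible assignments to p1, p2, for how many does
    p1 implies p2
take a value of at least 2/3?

13

p1 = 0, p2 = 0 ↦ 1  ≥
p1 = 0, p2 = 1/3 ↦ 1  ≥
p1 = 0, p2 = 2/3 ↦ 1  ≥
p1 = 0, p2 = 1 ↦ 1  ≥
p1 = 1/3, p2 = 0 ↦ 2/3  ≥
p1 = 1/3, p2 = 1/3 ↦ 1  ≥
p1 = 1/3, p2 = 2/3 ↦ 1  ≥
p1 = 1/3, p2 = 1 ↦ 1  ≥
p1 = 2/3, p2 = 0 ↦ 1/3  <
p1 = 2/3, p2 = 1/3 ↦ 2/3  ≥
p1 = 2/3, p2 = 2/3 ↦ 1  ≥
p1 = 2/3, p2 = 1 ↦ 1  ≥
p1 = 1, p2 = 0 ↦ 0  <
p1 = 1, p2 = 1/3 ↦ 1/3  <
p1 = 1, p2 = 2/3 ↦ 2/3  ≥
p1 = 1, p2 = 1 ↦ 1  ≥
So 13 of the 16 assignments meet the threshold.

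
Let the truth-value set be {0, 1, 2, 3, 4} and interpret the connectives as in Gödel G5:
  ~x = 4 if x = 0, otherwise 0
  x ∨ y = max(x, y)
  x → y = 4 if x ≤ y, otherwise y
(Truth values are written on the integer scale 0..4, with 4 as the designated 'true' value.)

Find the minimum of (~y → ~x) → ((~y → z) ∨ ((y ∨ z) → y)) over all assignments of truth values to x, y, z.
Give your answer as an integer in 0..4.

Take x = 0, y = 0, z = 1:
~y = ~0 = 4
~x = ~0 = 4
~y → ~x = 4 → 4 = 4
~y = ~0 = 4
~y → z = 4 → 1 = 1
y ∨ z = 0 ∨ 1 = 1
(y ∨ z) → y = 1 → 0 = 0
(~y → z) ∨ ((y ∨ z) → y) = 1 ∨ 0 = 1
(~y → ~x) → ((~y → z) ∨ ((y ∨ z) → y)) = 4 → 1 = 1
No assignment yields a value below 1, so this is the minimum.

1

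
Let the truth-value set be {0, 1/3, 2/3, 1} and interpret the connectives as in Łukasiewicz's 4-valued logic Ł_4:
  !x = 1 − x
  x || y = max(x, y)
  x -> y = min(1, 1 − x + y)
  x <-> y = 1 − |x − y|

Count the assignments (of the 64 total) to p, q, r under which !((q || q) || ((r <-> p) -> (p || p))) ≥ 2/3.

value 1: 1 assignment (counts)
value 2/3: 5 assignments (counts)
value 1/3: 15 assignments
value 0: 43 assignments
So 6 of the 64 assignments meet the threshold.

6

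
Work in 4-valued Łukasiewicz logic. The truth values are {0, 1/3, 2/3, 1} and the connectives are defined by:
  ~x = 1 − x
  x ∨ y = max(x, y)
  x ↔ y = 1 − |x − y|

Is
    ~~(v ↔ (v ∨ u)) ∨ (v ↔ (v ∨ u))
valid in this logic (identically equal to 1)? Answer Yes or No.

Counterexample: take u = 1/3, v = 0.
v ∨ u = 0 ∨ 1/3 = 1/3
v ↔ (v ∨ u) = 0 ↔ 1/3 = 2/3
~(v ↔ (v ∨ u)) = ~2/3 = 1/3
~~(v ↔ (v ∨ u)) = ~1/3 = 2/3
~~(v ↔ (v ∨ u)) ∨ (v ↔ (v ∨ u)) = 2/3 ∨ 2/3 = 2/3
This gives 2/3 ≠ 1.

No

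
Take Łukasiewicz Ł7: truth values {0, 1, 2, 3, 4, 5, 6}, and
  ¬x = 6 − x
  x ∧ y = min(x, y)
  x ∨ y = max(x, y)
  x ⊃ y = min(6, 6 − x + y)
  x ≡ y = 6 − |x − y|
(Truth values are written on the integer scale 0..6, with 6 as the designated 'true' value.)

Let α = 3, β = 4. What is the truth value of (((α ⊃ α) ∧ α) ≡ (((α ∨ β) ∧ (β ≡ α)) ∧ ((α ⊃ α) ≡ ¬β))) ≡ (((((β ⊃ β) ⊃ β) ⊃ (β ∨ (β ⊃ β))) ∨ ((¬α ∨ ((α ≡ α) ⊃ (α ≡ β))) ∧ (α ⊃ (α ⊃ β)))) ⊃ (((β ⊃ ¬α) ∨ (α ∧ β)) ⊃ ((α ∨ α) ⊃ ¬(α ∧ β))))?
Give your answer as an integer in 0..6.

α ⊃ α = 3 ⊃ 3 = 6
(α ⊃ α) ∧ α = 6 ∧ 3 = 3
α ∨ β = 3 ∨ 4 = 4
β ≡ α = 4 ≡ 3 = 5
(α ∨ β) ∧ (β ≡ α) = 4 ∧ 5 = 4
α ⊃ α = 3 ⊃ 3 = 6
¬β = ¬4 = 2
(α ⊃ α) ≡ ¬β = 6 ≡ 2 = 2
((α ∨ β) ∧ (β ≡ α)) ∧ ((α ⊃ α) ≡ ¬β) = 4 ∧ 2 = 2
((α ⊃ α) ∧ α) ≡ (((α ∨ β) ∧ (β ≡ α)) ∧ ((α ⊃ α) ≡ ¬β)) = 3 ≡ 2 = 5
β ⊃ β = 4 ⊃ 4 = 6
(β ⊃ β) ⊃ β = 6 ⊃ 4 = 4
β ⊃ β = 4 ⊃ 4 = 6
β ∨ (β ⊃ β) = 4 ∨ 6 = 6
((β ⊃ β) ⊃ β) ⊃ (β ∨ (β ⊃ β)) = 4 ⊃ 6 = 6
¬α = ¬3 = 3
α ≡ α = 3 ≡ 3 = 6
α ≡ β = 3 ≡ 4 = 5
(α ≡ α) ⊃ (α ≡ β) = 6 ⊃ 5 = 5
¬α ∨ ((α ≡ α) ⊃ (α ≡ β)) = 3 ∨ 5 = 5
α ⊃ β = 3 ⊃ 4 = 6
α ⊃ (α ⊃ β) = 3 ⊃ 6 = 6
(¬α ∨ ((α ≡ α) ⊃ (α ≡ β))) ∧ (α ⊃ (α ⊃ β)) = 5 ∧ 6 = 5
(((β ⊃ β) ⊃ β) ⊃ (β ∨ (β ⊃ β))) ∨ ((¬α ∨ ((α ≡ α) ⊃ (α ≡ β))) ∧ (α ⊃ (α ⊃ β))) = 6 ∨ 5 = 6
¬α = ¬3 = 3
β ⊃ ¬α = 4 ⊃ 3 = 5
α ∧ β = 3 ∧ 4 = 3
(β ⊃ ¬α) ∨ (α ∧ β) = 5 ∨ 3 = 5
α ∨ α = 3 ∨ 3 = 3
α ∧ β = 3 ∧ 4 = 3
¬(α ∧ β) = ¬3 = 3
(α ∨ α) ⊃ ¬(α ∧ β) = 3 ⊃ 3 = 6
((β ⊃ ¬α) ∨ (α ∧ β)) ⊃ ((α ∨ α) ⊃ ¬(α ∧ β)) = 5 ⊃ 6 = 6
((((β ⊃ β) ⊃ β) ⊃ (β ∨ (β ⊃ β))) ∨ ((¬α ∨ ((α ≡ α) ⊃ (α ≡ β))) ∧ (α ⊃ (α ⊃ β)))) ⊃ (((β ⊃ ¬α) ∨ (α ∧ β)) ⊃ ((α ∨ α) ⊃ ¬(α ∧ β))) = 6 ⊃ 6 = 6
(((α ⊃ α) ∧ α) ≡ (((α ∨ β) ∧ (β ≡ α)) ∧ ((α ⊃ α) ≡ ¬β))) ≡ (((((β ⊃ β) ⊃ β) ⊃ (β ∨ (β ⊃ β))) ∨ ((¬α ∨ ((α ≡ α) ⊃ (α ≡ β))) ∧ (α ⊃ (α ⊃ β)))) ⊃ (((β ⊃ ¬α) ∨ (α ∧ β)) ⊃ ((α ∨ α) ⊃ ¬(α ∧ β)))) = 5 ≡ 6 = 5

5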